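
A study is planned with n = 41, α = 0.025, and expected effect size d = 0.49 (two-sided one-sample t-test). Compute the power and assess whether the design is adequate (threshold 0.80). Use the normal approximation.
Power ≈ 0.81; the study is adequately powered (power ≥ 0.80)

Power calculation (one-sample t-test, normal approximation):
z_β = d · √n - z_{α/2}
z_β = 0.49 · √41 - 2.241
z_β = 0.49 · 6.403 - 2.241
z_β = 0.896

Power = Φ(z_β) = Φ(0.896) ≈ 0.815

Effect size d = 0.49 is small by Cohen's convention (0.2/0.5/0.8).

Threshold: power ≥ 0.80 is conventionally adequate.
Power ≈ 0.81 → the study is adequately powered (power ≥ 0.80).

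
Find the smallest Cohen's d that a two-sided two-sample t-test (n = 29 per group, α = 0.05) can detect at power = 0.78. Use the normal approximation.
d ≈ 0.72

Minimum detectable effect (two-sample t-test, normal approximation):
d = (z_{α/2} + z_β) / √(n/2)
d = (1.960 + 0.772) / √(29/2)
d = 2.732 / 3.808
d ≈ 0.72

By Cohen's convention (0.2 small / 0.5 medium / 0.8 large): medium effect.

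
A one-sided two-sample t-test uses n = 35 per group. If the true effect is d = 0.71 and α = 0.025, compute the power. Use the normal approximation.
Power ≈ 0.84

Power calculation (two-sample t-test, normal approximation):
z_β = d · √(n/2) - z_α
z_β = 0.71 · √(35/2) - 1.960
z_β = 0.71 · 4.183 - 1.960
z_β = 1.010

Power = Φ(z_β) = Φ(1.010) ≈ 0.844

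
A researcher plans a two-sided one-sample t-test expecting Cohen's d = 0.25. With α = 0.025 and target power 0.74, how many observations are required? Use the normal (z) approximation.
n = 134

Sample size formula (one-sample t-test, normal approximation):
n = ((z_{α/2} + z_β) / d)²

z_{α/2} = 2.241 (for α = 0.025, two-sided)
z_β = 0.643 (for power = 0.74)
d = 0.25

n = ((2.241 + 0.643) / 0.25)²
n = (11.536)²
n ≈ 133.08
Round up to the next whole number: n = 134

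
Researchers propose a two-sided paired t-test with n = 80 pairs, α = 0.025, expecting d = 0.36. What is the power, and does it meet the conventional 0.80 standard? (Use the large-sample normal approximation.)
Power ≈ 0.84; the study is adequately powered (power ≥ 0.80)

Power calculation (paired t-test, normal approximation):
z_β = d · √n - z_{α/2}
z_β = 0.36 · √80 - 2.241
z_β = 0.36 · 8.944 - 2.241
z_β = 0.979

Power = Φ(z_β) = Φ(0.979) ≈ 0.836

Effect size d = 0.36 is small by Cohen's convention (0.2/0.5/0.8).

Threshold: power ≥ 0.80 is conventionally adequate.
Power ≈ 0.84 → the study is adequately powered (power ≥ 0.80).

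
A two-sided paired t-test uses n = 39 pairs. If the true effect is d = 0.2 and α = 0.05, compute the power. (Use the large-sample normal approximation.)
Power ≈ 0.24

Power calculation (paired t-test, normal approximation):
z_β = d · √n - z_{α/2}
z_β = 0.2 · √39 - 1.960
z_β = 0.2 · 6.245 - 1.960
z_β = -0.711

Power = Φ(z_β) = Φ(-0.711) ≈ 0.239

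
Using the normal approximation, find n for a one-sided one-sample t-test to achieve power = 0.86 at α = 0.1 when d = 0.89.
n = 8

Sample size formula (one-sample t-test, normal approximation):
n = ((z_α + z_β) / d)²

z_α = 1.282 (for α = 0.1, one-sided)
z_β = 1.080 (for power = 0.86)
d = 0.89

n = ((1.282 + 1.080) / 0.89)²
n = (2.654)²
n ≈ 7.04
Round up to the next whole number: n = 8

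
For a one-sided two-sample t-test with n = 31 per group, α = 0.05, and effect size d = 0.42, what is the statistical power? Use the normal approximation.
Power ≈ 0.50

Power calculation (two-sample t-test, normal approximation):
z_β = d · √(n/2) - z_α
z_β = 0.42 · √(31/2) - 1.645
z_β = 0.42 · 3.937 - 1.645
z_β = 0.009

Power = Φ(z_β) = Φ(0.009) ≈ 0.503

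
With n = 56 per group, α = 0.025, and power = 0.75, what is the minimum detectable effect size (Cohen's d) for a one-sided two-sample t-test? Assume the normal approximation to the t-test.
d ≈ 0.50

Minimum detectable effect (two-sample t-test, normal approximation):
d = (z_α + z_β) / √(n/2)
d = (1.960 + 0.674) / √(56/2)
d = 2.634 / 5.292
d ≈ 0.50

By Cohen's convention (0.2 small / 0.5 medium / 0.8 large): medium effect.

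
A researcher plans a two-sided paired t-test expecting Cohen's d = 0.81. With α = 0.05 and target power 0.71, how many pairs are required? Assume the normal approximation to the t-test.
n = 10 pairs

Sample size formula (paired t-test, normal approximation):
n = ((z_{α/2} + z_β) / d)²

z_{α/2} = 1.960 (for α = 0.05, two-sided)
z_β = 0.553 (for power = 0.71)
d = 0.81

n = ((1.960 + 0.553) / 0.81)²
n = (3.102)²
n ≈ 9.62
Round up to the next whole number: n = 10 pairs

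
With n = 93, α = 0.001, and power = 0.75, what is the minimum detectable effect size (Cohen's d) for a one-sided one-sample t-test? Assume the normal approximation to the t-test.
d ≈ 0.39

Minimum detectable effect (one-sample t-test, normal approximation):
d = (z_α + z_β) / √n
d = (3.090 + 0.674) / √93
d = 3.765 / 9.644
d ≈ 0.39

By Cohen's convention (0.2 small / 0.5 medium / 0.8 large): small effect.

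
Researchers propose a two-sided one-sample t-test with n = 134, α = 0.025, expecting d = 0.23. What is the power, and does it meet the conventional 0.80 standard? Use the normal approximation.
Power ≈ 0.66; the study is underpowered (power < 0.80)

Power calculation (one-sample t-test, normal approximation):
z_β = d · √n - z_{α/2}
z_β = 0.23 · √134 - 2.241
z_β = 0.23 · 11.576 - 2.241
z_β = 0.421

Power = Φ(z_β) = Φ(0.421) ≈ 0.663

Effect size d = 0.23 is small by Cohen's convention (0.2/0.5/0.8).

Threshold: power ≥ 0.80 is conventionally adequate.
Power ≈ 0.66 → the study is underpowered (power < 0.80).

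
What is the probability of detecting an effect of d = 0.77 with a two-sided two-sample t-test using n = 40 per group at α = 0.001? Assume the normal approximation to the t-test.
Power ≈ 0.56

Power calculation (two-sample t-test, normal approximation):
z_β = d · √(n/2) - z_{α/2}
z_β = 0.77 · √(40/2) - 3.291
z_β = 0.77 · 4.472 - 3.291
z_β = 0.153

Power = Φ(z_β) = Φ(0.153) ≈ 0.561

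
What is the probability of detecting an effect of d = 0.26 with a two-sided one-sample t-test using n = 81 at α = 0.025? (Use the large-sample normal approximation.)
Power ≈ 0.54

Power calculation (one-sample t-test, normal approximation):
z_β = d · √n - z_{α/2}
z_β = 0.26 · √81 - 2.241
z_β = 0.26 · 9.000 - 2.241
z_β = 0.099

Power = Φ(z_β) = Φ(0.099) ≈ 0.539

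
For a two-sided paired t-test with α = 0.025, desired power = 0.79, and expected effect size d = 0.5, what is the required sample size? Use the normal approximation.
n = 38 pairs

Sample size formula (paired t-test, normal approximation):
n = ((z_{α/2} + z_β) / d)²

z_{α/2} = 2.241 (for α = 0.025, two-sided)
z_β = 0.806 (for power = 0.79)
d = 0.5

n = ((2.241 + 0.806) / 0.5)²
n = (6.094)²
n ≈ 37.14
Round up to the next whole number: n = 38 pairs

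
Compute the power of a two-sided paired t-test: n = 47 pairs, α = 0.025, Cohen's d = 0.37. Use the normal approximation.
Power ≈ 0.62

Power calculation (paired t-test, normal approximation):
z_β = d · √n - z_{α/2}
z_β = 0.37 · √47 - 2.241
z_β = 0.37 · 6.856 - 2.241
z_β = 0.295

Power = Φ(z_β) = Φ(0.295) ≈ 0.616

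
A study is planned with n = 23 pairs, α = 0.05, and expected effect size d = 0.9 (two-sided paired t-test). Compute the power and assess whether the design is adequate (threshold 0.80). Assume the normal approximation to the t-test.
Power ≈ 0.99; the study is adequately powered (power ≥ 0.80)

Power calculation (paired t-test, normal approximation):
z_β = d · √n - z_{α/2}
z_β = 0.9 · √23 - 1.960
z_β = 0.9 · 4.796 - 1.960
z_β = 2.356

Power = Φ(z_β) = Φ(2.356) ≈ 0.991

Effect size d = 0.9 is large by Cohen's convention (0.2/0.5/0.8).

Threshold: power ≥ 0.80 is conventionally adequate.
Power ≈ 0.99 → the study is adequately powered (power ≥ 0.80).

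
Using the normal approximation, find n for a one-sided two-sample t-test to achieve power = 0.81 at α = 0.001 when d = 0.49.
n = 132 per group

Sample size formula (two-sample t-test, normal approximation):
n = 2 · ((z_α + z_β) / d)²

z_α = 3.090 (for α = 0.001, one-sided)
z_β = 0.878 (for power = 0.81)
d = 0.49

n = 2 · ((3.090 + 0.878) / 0.49)²
n = 2 · (8.098)²
n ≈ 131.16
Round up to the next whole number: n = 132 per group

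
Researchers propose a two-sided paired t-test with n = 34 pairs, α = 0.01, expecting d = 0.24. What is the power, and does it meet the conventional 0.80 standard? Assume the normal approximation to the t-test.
Power ≈ 0.12; the study is underpowered (power < 0.80)

Power calculation (paired t-test, normal approximation):
z_β = d · √n - z_{α/2}
z_β = 0.24 · √34 - 2.576
z_β = 0.24 · 5.831 - 2.576
z_β = -1.176

Power = Φ(z_β) = Φ(-1.176) ≈ 0.120

Effect size d = 0.24 is small by Cohen's convention (0.2/0.5/0.8).

Threshold: power ≥ 0.80 is conventionally adequate.
Power ≈ 0.12 → the study is underpowered (power < 0.80).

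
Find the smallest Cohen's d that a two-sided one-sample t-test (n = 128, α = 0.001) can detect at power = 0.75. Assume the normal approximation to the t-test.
d ≈ 0.35

Minimum detectable effect (one-sample t-test, normal approximation):
d = (z_{α/2} + z_β) / √n
d = (3.291 + 0.674) / √128
d = 3.965 / 11.314
d ≈ 0.35

By Cohen's convention (0.2 small / 0.5 medium / 0.8 large): small effect.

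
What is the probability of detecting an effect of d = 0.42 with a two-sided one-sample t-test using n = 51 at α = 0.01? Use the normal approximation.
Power ≈ 0.66

Power calculation (one-sample t-test, normal approximation):
z_β = d · √n - z_{α/2}
z_β = 0.42 · √51 - 2.576
z_β = 0.42 · 7.141 - 2.576
z_β = 0.424

Power = Φ(z_β) = Φ(0.424) ≈ 0.664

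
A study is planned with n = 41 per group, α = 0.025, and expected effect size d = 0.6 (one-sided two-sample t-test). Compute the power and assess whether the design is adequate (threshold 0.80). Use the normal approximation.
Power ≈ 0.78; the study is underpowered (power < 0.80)

Power calculation (two-sample t-test, normal approximation):
z_β = d · √(n/2) - z_α
z_β = 0.6 · √(41/2) - 1.960
z_β = 0.6 · 4.528 - 1.960
z_β = 0.757

Power = Φ(z_β) = Φ(0.757) ≈ 0.775

Effect size d = 0.6 is medium by Cohen's convention (0.2/0.5/0.8).

Threshold: power ≥ 0.80 is conventionally adequate.
Power ≈ 0.78 → the study is underpowered (power < 0.80).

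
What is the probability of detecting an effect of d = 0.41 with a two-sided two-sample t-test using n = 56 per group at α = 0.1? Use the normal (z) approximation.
Power ≈ 0.70

Power calculation (two-sample t-test, normal approximation):
z_β = d · √(n/2) - z_{α/2}
z_β = 0.41 · √(56/2) - 1.645
z_β = 0.41 · 5.292 - 1.645
z_β = 0.525

Power = Φ(z_β) = Φ(0.525) ≈ 0.700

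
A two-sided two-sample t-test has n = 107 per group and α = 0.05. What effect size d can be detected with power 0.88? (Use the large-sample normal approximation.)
d ≈ 0.43

Minimum detectable effect (two-sample t-test, normal approximation):
d = (z_{α/2} + z_β) / √(n/2)
d = (1.960 + 1.175) / √(107/2)
d = 3.135 / 7.314
d ≈ 0.43

By Cohen's convention (0.2 small / 0.5 medium / 0.8 large): small effect.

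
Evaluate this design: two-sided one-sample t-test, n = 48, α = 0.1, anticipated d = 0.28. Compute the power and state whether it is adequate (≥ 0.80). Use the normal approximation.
Power ≈ 0.62; the study is underpowered (power < 0.80)

Power calculation (one-sample t-test, normal approximation):
z_β = d · √n - z_{α/2}
z_β = 0.28 · √48 - 1.645
z_β = 0.28 · 6.928 - 1.645
z_β = 0.295

Power = Φ(z_β) = Φ(0.295) ≈ 0.616

Effect size d = 0.28 is small by Cohen's convention (0.2/0.5/0.8).

Threshold: power ≥ 0.80 is conventionally adequate.
Power ≈ 0.62 → the study is underpowered (power < 0.80).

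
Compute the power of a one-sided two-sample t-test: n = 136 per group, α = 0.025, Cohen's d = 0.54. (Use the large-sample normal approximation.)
Power ≈ 0.99

Power calculation (two-sample t-test, normal approximation):
z_β = d · √(n/2) - z_α
z_β = 0.54 · √(136/2) - 1.960
z_β = 0.54 · 8.246 - 1.960
z_β = 2.493

Power = Φ(z_β) = Φ(2.493) ≈ 0.994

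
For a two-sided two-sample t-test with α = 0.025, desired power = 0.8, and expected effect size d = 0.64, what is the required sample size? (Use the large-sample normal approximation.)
n = 47 per group

Sample size formula (two-sample t-test, normal approximation):
n = 2 · ((z_{α/2} + z_β) / d)²

z_{α/2} = 2.241 (for α = 0.025, two-sided)
z_β = 0.842 (for power = 0.8)
d = 0.64

n = 2 · ((2.241 + 0.842) / 0.64)²
n = 2 · (4.817)²
n ≈ 46.41
Round up to the next whole number: n = 47 per group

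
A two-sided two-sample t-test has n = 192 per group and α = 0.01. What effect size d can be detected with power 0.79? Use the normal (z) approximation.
d ≈ 0.35

Minimum detectable effect (two-sample t-test, normal approximation):
d = (z_{α/2} + z_β) / √(n/2)
d = (2.576 + 0.806) / √(192/2)
d = 3.382 / 9.798
d ≈ 0.35

By Cohen's convention (0.2 small / 0.5 medium / 0.8 large): small effect.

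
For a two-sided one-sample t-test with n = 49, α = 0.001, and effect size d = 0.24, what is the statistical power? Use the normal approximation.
Power ≈ 0.05

Power calculation (one-sample t-test, normal approximation):
z_β = d · √n - z_{α/2}
z_β = 0.24 · √49 - 3.291
z_β = 0.24 · 7.000 - 3.291
z_β = -1.611

Power = Φ(z_β) = Φ(-1.611) ≈ 0.054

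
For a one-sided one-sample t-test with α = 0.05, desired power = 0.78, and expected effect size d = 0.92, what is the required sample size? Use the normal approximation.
n = 7

Sample size formula (one-sample t-test, normal approximation):
n = ((z_α + z_β) / d)²

z_α = 1.645 (for α = 0.05, one-sided)
z_β = 0.772 (for power = 0.78)
d = 0.92

n = ((1.645 + 0.772) / 0.92)²
n = (2.627)²
n ≈ 6.90
Round up to the next whole number: n = 7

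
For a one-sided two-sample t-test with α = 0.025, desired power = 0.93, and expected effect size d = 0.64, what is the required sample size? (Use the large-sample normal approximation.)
n = 58 per group

Sample size formula (two-sample t-test, normal approximation):
n = 2 · ((z_α + z_β) / d)²

z_α = 1.960 (for α = 0.025, one-sided)
z_β = 1.476 (for power = 0.93)
d = 0.64

n = 2 · ((1.960 + 1.476) / 0.64)²
n = 2 · (5.369)²
n ≈ 57.65
Round up to the next whole number: n = 58 per group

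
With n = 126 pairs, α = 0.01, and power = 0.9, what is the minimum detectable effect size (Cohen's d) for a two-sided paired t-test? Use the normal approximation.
d ≈ 0.34

Minimum detectable effect (paired t-test, normal approximation):
d = (z_{α/2} + z_β) / √n
d = (2.576 + 1.282) / √126
d = 3.857 / 11.225
d ≈ 0.34

By Cohen's convention (0.2 small / 0.5 medium / 0.8 large): small effect.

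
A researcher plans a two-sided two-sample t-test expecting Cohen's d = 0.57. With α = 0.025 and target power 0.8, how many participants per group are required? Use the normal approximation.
n = 59 per group

Sample size formula (two-sample t-test, normal approximation):
n = 2 · ((z_{α/2} + z_β) / d)²

z_{α/2} = 2.241 (for α = 0.025, two-sided)
z_β = 0.842 (for power = 0.8)
d = 0.57

n = 2 · ((2.241 + 0.842) / 0.57)²
n = 2 · (5.409)²
n ≈ 58.51
Round up to the next whole number: n = 59 per group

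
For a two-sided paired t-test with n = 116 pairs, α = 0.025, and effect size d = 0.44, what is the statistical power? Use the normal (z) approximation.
Power ≈ 0.99

Power calculation (paired t-test, normal approximation):
z_β = d · √n - z_{α/2}
z_β = 0.44 · √116 - 2.241
z_β = 0.44 · 10.770 - 2.241
z_β = 2.498

Power = Φ(z_β) = Φ(2.498) ≈ 0.994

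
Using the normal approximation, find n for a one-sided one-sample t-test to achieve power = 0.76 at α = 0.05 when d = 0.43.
n = 30

Sample size formula (one-sample t-test, normal approximation):
n = ((z_α + z_β) / d)²

z_α = 1.645 (for α = 0.05, one-sided)
z_β = 0.706 (for power = 0.76)
d = 0.43

n = ((1.645 + 0.706) / 0.43)²
n = (5.467)²
n ≈ 29.89
Round up to the next whole number: n = 30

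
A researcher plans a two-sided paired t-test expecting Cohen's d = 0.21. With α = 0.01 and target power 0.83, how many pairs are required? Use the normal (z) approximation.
n = 283 pairs

Sample size formula (paired t-test, normal approximation):
n = ((z_{α/2} + z_β) / d)²

z_{α/2} = 2.576 (for α = 0.01, two-sided)
z_β = 0.954 (for power = 0.83)
d = 0.21

n = ((2.576 + 0.954) / 0.21)²
n = (16.810)²
n ≈ 282.58
Round up to the next whole number: n = 283 pairs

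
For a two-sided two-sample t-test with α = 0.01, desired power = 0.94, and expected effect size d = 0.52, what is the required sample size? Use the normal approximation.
n = 127 per group

Sample size formula (two-sample t-test, normal approximation):
n = 2 · ((z_{α/2} + z_β) / d)²

z_{α/2} = 2.576 (for α = 0.01, two-sided)
z_β = 1.555 (for power = 0.94)
d = 0.52

n = 2 · ((2.576 + 1.555) / 0.52)²
n = 2 · (7.944)²
n ≈ 126.21
Round up to the next whole number: n = 127 per group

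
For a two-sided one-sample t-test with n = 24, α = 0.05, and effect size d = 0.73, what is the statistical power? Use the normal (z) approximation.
Power ≈ 0.95

Power calculation (one-sample t-test, normal approximation):
z_β = d · √n - z_{α/2}
z_β = 0.73 · √24 - 1.960
z_β = 0.73 · 4.899 - 1.960
z_β = 1.616

Power = Φ(z_β) = Φ(1.616) ≈ 0.947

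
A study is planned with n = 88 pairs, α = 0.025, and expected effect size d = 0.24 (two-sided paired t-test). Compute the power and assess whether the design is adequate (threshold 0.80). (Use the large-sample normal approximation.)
Power ≈ 0.50; the study is underpowered (power < 0.80)

Power calculation (paired t-test, normal approximation):
z_β = d · √n - z_{α/2}
z_β = 0.24 · √88 - 2.241
z_β = 0.24 · 9.381 - 2.241
z_β = 0.010

Power = Φ(z_β) = Φ(0.010) ≈ 0.504

Effect size d = 0.24 is small by Cohen's convention (0.2/0.5/0.8).

Threshold: power ≥ 0.80 is conventionally adequate.
Power ≈ 0.50 → the study is underpowered (power < 0.80).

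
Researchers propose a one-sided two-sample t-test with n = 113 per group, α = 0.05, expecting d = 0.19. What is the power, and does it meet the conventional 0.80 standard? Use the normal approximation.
Power ≈ 0.41; the study is underpowered (power < 0.80)

Power calculation (two-sample t-test, normal approximation):
z_β = d · √(n/2) - z_α
z_β = 0.19 · √(113/2) - 1.645
z_β = 0.19 · 7.517 - 1.645
z_β = -0.217

Power = Φ(z_β) = Φ(-0.217) ≈ 0.414

Effect size d = 0.19 is very small by Cohen's convention (0.2/0.5/0.8).

Threshold: power ≥ 0.80 is conventionally adequate.
Power ≈ 0.41 → the study is underpowered (power < 0.80).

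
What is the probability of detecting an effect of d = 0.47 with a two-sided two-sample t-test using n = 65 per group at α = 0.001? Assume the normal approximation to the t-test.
Power ≈ 0.27

Power calculation (two-sample t-test, normal approximation):
z_β = d · √(n/2) - z_{α/2}
z_β = 0.47 · √(65/2) - 3.291
z_β = 0.47 · 5.701 - 3.291
z_β = -0.611

Power = Φ(z_β) = Φ(-0.611) ≈ 0.271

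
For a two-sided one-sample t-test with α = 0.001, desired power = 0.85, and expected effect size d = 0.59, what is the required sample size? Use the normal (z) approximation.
n = 54

Sample size formula (one-sample t-test, normal approximation):
n = ((z_{α/2} + z_β) / d)²

z_{α/2} = 3.291 (for α = 0.001, two-sided)
z_β = 1.036 (for power = 0.85)
d = 0.59

n = ((3.291 + 1.036) / 0.59)²
n = (7.334)²
n ≈ 53.79
Round up to the next whole number: n = 54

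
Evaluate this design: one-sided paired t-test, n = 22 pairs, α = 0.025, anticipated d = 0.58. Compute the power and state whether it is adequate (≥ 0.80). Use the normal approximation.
Power ≈ 0.78; the study is underpowered (power < 0.80)

Power calculation (paired t-test, normal approximation):
z_β = d · √n - z_α
z_β = 0.58 · √22 - 1.960
z_β = 0.58 · 4.690 - 1.960
z_β = 0.760

Power = Φ(z_β) = Φ(0.760) ≈ 0.777

Effect size d = 0.58 is medium by Cohen's convention (0.2/0.5/0.8).

Threshold: power ≥ 0.80 is conventionally adequate.
Power ≈ 0.78 → the study is underpowered (power < 0.80).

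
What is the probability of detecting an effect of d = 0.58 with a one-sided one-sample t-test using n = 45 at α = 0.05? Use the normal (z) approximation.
Power ≈ 0.99

Power calculation (one-sample t-test, normal approximation):
z_β = d · √n - z_α
z_β = 0.58 · √45 - 1.645
z_β = 0.58 · 6.708 - 1.645
z_β = 2.246

Power = Φ(z_β) = Φ(2.246) ≈ 0.988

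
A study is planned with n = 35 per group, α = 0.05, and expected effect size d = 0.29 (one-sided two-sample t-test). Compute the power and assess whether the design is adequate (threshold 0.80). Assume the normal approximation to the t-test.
Power ≈ 0.33; the study is underpowered (power < 0.80)

Power calculation (two-sample t-test, normal approximation):
z_β = d · √(n/2) - z_α
z_β = 0.29 · √(35/2) - 1.645
z_β = 0.29 · 4.183 - 1.645
z_β = -0.432

Power = Φ(z_β) = Φ(-0.432) ≈ 0.333

Effect size d = 0.29 is small by Cohen's convention (0.2/0.5/0.8).

Threshold: power ≥ 0.80 is conventionally adequate.
Power ≈ 0.33 → the study is underpowered (power < 0.80).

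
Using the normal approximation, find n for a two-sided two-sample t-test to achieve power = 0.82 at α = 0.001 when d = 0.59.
n = 102 per group

Sample size formula (two-sample t-test, normal approximation):
n = 2 · ((z_{α/2} + z_β) / d)²

z_{α/2} = 3.291 (for α = 0.001, two-sided)
z_β = 0.915 (for power = 0.82)
d = 0.59

n = 2 · ((3.291 + 0.915) / 0.59)²
n = 2 · (7.129)²
n ≈ 101.65
Round up to the next whole number: n = 102 per group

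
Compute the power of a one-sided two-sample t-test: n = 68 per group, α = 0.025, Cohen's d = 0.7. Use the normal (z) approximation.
Power ≈ 0.98

Power calculation (two-sample t-test, normal approximation):
z_β = d · √(n/2) - z_α
z_β = 0.7 · √(68/2) - 1.960
z_β = 0.7 · 5.831 - 1.960
z_β = 2.122

Power = Φ(z_β) = Φ(2.122) ≈ 0.983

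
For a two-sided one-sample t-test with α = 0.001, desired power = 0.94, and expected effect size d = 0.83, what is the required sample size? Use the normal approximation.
n = 35

Sample size formula (one-sample t-test, normal approximation):
n = ((z_{α/2} + z_β) / d)²

z_{α/2} = 3.291 (for α = 0.001, two-sided)
z_β = 1.555 (for power = 0.94)
d = 0.83

n = ((3.291 + 1.555) / 0.83)²
n = (5.839)²
n ≈ 34.09
Round up to the next whole number: n = 35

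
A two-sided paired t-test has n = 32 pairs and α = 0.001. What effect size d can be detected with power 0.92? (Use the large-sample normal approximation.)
d ≈ 0.83

Minimum detectable effect (paired t-test, normal approximation):
d = (z_{α/2} + z_β) / √n
d = (3.291 + 1.405) / √32
d = 4.696 / 5.657
d ≈ 0.83

By Cohen's convention (0.2 small / 0.5 medium / 0.8 large): large effect.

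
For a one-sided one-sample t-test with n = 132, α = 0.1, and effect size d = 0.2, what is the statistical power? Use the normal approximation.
Power ≈ 0.85

Power calculation (one-sample t-test, normal approximation):
z_β = d · √n - z_α
z_β = 0.2 · √132 - 1.282
z_β = 0.2 · 11.489 - 1.282
z_β = 1.016

Power = Φ(z_β) = Φ(1.016) ≈ 0.845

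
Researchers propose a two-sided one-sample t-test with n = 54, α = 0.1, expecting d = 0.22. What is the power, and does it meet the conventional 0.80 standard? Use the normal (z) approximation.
Power ≈ 0.49; the study is underpowered (power < 0.80)

Power calculation (one-sample t-test, normal approximation):
z_β = d · √n - z_{α/2}
z_β = 0.22 · √54 - 1.645
z_β = 0.22 · 7.348 - 1.645
z_β = -0.028

Power = Φ(z_β) = Φ(-0.028) ≈ 0.489

Effect size d = 0.22 is small by Cohen's convention (0.2/0.5/0.8).

Threshold: power ≥ 0.80 is conventionally adequate.
Power ≈ 0.49 → the study is underpowered (power < 0.80).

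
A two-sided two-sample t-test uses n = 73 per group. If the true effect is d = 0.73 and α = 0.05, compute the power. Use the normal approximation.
Power ≈ 0.99

Power calculation (two-sample t-test, normal approximation):
z_β = d · √(n/2) - z_{α/2}
z_β = 0.73 · √(73/2) - 1.960
z_β = 0.73 · 6.042 - 1.960
z_β = 2.450

Power = Φ(z_β) = Φ(2.450) ≈ 0.993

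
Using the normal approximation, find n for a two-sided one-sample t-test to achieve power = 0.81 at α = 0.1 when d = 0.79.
n = 11

Sample size formula (one-sample t-test, normal approximation):
n = ((z_{α/2} + z_β) / d)²

z_{α/2} = 1.645 (for α = 0.1, two-sided)
z_β = 0.878 (for power = 0.81)
d = 0.79

n = ((1.645 + 0.878) / 0.79)²
n = (3.194)²
n ≈ 10.20
Round up to the next whole number: n = 11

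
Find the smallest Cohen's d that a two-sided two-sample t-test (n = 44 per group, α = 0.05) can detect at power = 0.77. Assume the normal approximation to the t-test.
d ≈ 0.58

Minimum detectable effect (two-sample t-test, normal approximation):
d = (z_{α/2} + z_β) / √(n/2)
d = (1.960 + 0.739) / √(44/2)
d = 2.699 / 4.690
d ≈ 0.58

By Cohen's convention (0.2 small / 0.5 medium / 0.8 large): medium effect.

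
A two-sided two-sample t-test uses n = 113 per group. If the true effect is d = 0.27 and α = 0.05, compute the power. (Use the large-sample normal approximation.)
Power ≈ 0.53

Power calculation (two-sample t-test, normal approximation):
z_β = d · √(n/2) - z_{α/2}
z_β = 0.27 · √(113/2) - 1.960
z_β = 0.27 · 7.517 - 1.960
z_β = 0.070

Power = Φ(z_β) = Φ(0.070) ≈ 0.528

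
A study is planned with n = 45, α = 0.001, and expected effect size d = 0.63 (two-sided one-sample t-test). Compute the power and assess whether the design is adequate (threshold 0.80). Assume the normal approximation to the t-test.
Power ≈ 0.83; the study is adequately powered (power ≥ 0.80)

Power calculation (one-sample t-test, normal approximation):
z_β = d · √n - z_{α/2}
z_β = 0.63 · √45 - 3.291
z_β = 0.63 · 6.708 - 3.291
z_β = 0.936

Power = Φ(z_β) = Φ(0.936) ≈ 0.825

Effect size d = 0.63 is medium by Cohen's convention (0.2/0.5/0.8).

Threshold: power ≥ 0.80 is conventionally adequate.
Power ≈ 0.83 → the study is adequately powered (power ≥ 0.80).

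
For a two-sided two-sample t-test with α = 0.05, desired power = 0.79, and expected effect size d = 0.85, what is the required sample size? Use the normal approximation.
n = 22 per group

Sample size formula (two-sample t-test, normal approximation):
n = 2 · ((z_{α/2} + z_β) / d)²

z_{α/2} = 1.960 (for α = 0.05, two-sided)
z_β = 0.806 (for power = 0.79)
d = 0.85

n = 2 · ((1.960 + 0.806) / 0.85)²
n = 2 · (3.254)²
n ≈ 21.18
Round up to the next whole number: n = 22 per group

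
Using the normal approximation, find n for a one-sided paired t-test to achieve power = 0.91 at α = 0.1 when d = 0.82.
n = 11 pairs

Sample size formula (paired t-test, normal approximation):
n = ((z_α + z_β) / d)²

z_α = 1.282 (for α = 0.1, one-sided)
z_β = 1.341 (for power = 0.91)
d = 0.82

n = ((1.282 + 1.341) / 0.82)²
n = (3.199)²
n ≈ 10.23
Round up to the next whole number: n = 11 pairs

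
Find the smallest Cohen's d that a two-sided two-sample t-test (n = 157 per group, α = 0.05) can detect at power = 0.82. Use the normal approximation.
d ≈ 0.32

Minimum detectable effect (two-sample t-test, normal approximation):
d = (z_{α/2} + z_β) / √(n/2)
d = (1.960 + 0.915) / √(157/2)
d = 2.875 / 8.860
d ≈ 0.32

By Cohen's convention (0.2 small / 0.5 medium / 0.8 large): small effect.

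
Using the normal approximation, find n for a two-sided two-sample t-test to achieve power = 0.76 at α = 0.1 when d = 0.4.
n = 70 per group

Sample size formula (two-sample t-test, normal approximation):
n = 2 · ((z_{α/2} + z_β) / d)²

z_{α/2} = 1.645 (for α = 0.1, two-sided)
z_β = 0.706 (for power = 0.76)
d = 0.4

n = 2 · ((1.645 + 0.706) / 0.4)²
n = 2 · (5.878)²
n ≈ 69.10
Round up to the next whole number: n = 70 per group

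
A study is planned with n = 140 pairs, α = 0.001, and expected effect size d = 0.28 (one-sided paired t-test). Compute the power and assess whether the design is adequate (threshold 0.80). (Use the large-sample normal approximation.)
Power ≈ 0.59; the study is underpowered (power < 0.80)

Power calculation (paired t-test, normal approximation):
z_β = d · √n - z_α
z_β = 0.28 · √140 - 3.090
z_β = 0.28 · 11.832 - 3.090
z_β = 0.223

Power = Φ(z_β) = Φ(0.223) ≈ 0.588

Effect size d = 0.28 is small by Cohen's convention (0.2/0.5/0.8).

Threshold: power ≥ 0.80 is conventionally adequate.
Power ≈ 0.59 → the study is underpowered (power < 0.80).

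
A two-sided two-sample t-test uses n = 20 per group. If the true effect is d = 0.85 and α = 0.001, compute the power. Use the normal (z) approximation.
Power ≈ 0.27

Power calculation (two-sample t-test, normal approximation):
z_β = d · √(n/2) - z_{α/2}
z_β = 0.85 · √(20/2) - 3.291
z_β = 0.85 · 3.162 - 3.291
z_β = -0.603

Power = Φ(z_β) = Φ(-0.603) ≈ 0.273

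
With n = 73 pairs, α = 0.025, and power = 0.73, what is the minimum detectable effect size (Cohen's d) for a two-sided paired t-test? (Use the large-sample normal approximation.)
d ≈ 0.33

Minimum detectable effect (paired t-test, normal approximation):
d = (z_{α/2} + z_β) / √n
d = (2.241 + 0.613) / √73
d = 2.854 / 8.544
d ≈ 0.33

By Cohen's convention (0.2 small / 0.5 medium / 0.8 large): small effect.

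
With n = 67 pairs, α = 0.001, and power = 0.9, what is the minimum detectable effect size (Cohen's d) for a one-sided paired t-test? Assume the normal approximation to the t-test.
d ≈ 0.53

Minimum detectable effect (paired t-test, normal approximation):
d = (z_α + z_β) / √n
d = (3.090 + 1.282) / √67
d = 4.372 / 8.185
d ≈ 0.53

By Cohen's convention (0.2 small / 0.5 medium / 0.8 large): medium effect.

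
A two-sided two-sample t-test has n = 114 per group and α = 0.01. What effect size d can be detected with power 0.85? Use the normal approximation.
d ≈ 0.48

Minimum detectable effect (two-sample t-test, normal approximation):
d = (z_{α/2} + z_β) / √(n/2)
d = (2.576 + 1.036) / √(114/2)
d = 3.612 / 7.550
d ≈ 0.48

By Cohen's convention (0.2 small / 0.5 medium / 0.8 large): small effect.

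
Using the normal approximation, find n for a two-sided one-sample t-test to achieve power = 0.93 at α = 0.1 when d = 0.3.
n = 109

Sample size formula (one-sample t-test, normal approximation):
n = ((z_{α/2} + z_β) / d)²

z_{α/2} = 1.645 (for α = 0.1, two-sided)
z_β = 1.476 (for power = 0.93)
d = 0.3

n = ((1.645 + 1.476) / 0.3)²
n = (10.403)²
n ≈ 108.22
Round up to the next whole number: n = 109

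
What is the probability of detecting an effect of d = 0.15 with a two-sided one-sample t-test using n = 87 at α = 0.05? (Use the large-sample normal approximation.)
Power ≈ 0.29

Power calculation (one-sample t-test, normal approximation):
z_β = d · √n - z_{α/2}
z_β = 0.15 · √87 - 1.960
z_β = 0.15 · 9.327 - 1.960
z_β = -0.561

Power = Φ(z_β) = Φ(-0.561) ≈ 0.287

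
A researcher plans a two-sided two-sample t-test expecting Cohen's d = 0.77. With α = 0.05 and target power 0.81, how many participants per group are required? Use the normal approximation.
n = 28 per group

Sample size formula (two-sample t-test, normal approximation):
n = 2 · ((z_{α/2} + z_β) / d)²

z_{α/2} = 1.960 (for α = 0.05, two-sided)
z_β = 0.878 (for power = 0.81)
d = 0.77

n = 2 · ((1.960 + 0.878) / 0.77)²
n = 2 · (3.686)²
n ≈ 27.17
Round up to the next whole number: n = 28 per group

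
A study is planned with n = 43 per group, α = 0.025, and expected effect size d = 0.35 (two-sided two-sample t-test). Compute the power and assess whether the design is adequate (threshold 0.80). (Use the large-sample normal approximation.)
Power ≈ 0.27; the study is underpowered (power < 0.80)

Power calculation (two-sample t-test, normal approximation):
z_β = d · √(n/2) - z_{α/2}
z_β = 0.35 · √(43/2) - 2.241
z_β = 0.35 · 4.637 - 2.241
z_β = -0.619

Power = Φ(z_β) = Φ(-0.619) ≈ 0.268

Effect size d = 0.35 is small by Cohen's convention (0.2/0.5/0.8).

Threshold: power ≥ 0.80 is conventionally adequate.
Power ≈ 0.27 → the study is underpowered (power < 0.80).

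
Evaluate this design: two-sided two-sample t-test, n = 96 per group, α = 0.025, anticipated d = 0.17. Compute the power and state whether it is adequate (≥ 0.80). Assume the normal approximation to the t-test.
Power ≈ 0.14; the study is underpowered (power < 0.80)

Power calculation (two-sample t-test, normal approximation):
z_β = d · √(n/2) - z_{α/2}
z_β = 0.17 · √(96/2) - 2.241
z_β = 0.17 · 6.928 - 2.241
z_β = -1.064

Power = Φ(z_β) = Φ(-1.064) ≈ 0.144

Effect size d = 0.17 is very small by Cohen's convention (0.2/0.5/0.8).

Threshold: power ≥ 0.80 is conventionally adequate.
Power ≈ 0.14 → the study is underpowered (power < 0.80).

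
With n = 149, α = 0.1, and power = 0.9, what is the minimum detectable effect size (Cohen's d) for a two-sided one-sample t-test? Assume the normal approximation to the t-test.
d ≈ 0.24

Minimum detectable effect (one-sample t-test, normal approximation):
d = (z_{α/2} + z_β) / √n
d = (1.645 + 1.282) / √149
d = 2.926 / 12.207
d ≈ 0.24

By Cohen's convention (0.2 small / 0.5 medium / 0.8 large): small effect.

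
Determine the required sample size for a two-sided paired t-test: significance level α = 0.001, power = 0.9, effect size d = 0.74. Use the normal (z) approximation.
n = 39 pairs

Sample size formula (paired t-test, normal approximation):
n = ((z_{α/2} + z_β) / d)²

z_{α/2} = 3.291 (for α = 0.001, two-sided)
z_β = 1.282 (for power = 0.9)
d = 0.74

n = ((3.291 + 1.282) / 0.74)²
n = (6.180)²
n ≈ 38.19
Round up to the next whole number: n = 39 pairs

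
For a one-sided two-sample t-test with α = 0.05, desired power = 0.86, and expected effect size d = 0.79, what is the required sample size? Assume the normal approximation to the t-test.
n = 24 per group

Sample size formula (two-sample t-test, normal approximation):
n = 2 · ((z_α + z_β) / d)²

z_α = 1.645 (for α = 0.05, one-sided)
z_β = 1.080 (for power = 0.86)
d = 0.79

n = 2 · ((1.645 + 1.080) / 0.79)²
n = 2 · (3.449)²
n ≈ 23.79
Round up to the next whole number: n = 24 per group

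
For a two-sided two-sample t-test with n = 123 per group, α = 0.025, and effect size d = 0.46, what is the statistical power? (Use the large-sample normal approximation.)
Power ≈ 0.91

Power calculation (two-sample t-test, normal approximation):
z_β = d · √(n/2) - z_{α/2}
z_β = 0.46 · √(123/2) - 2.241
z_β = 0.46 · 7.842 - 2.241
z_β = 1.366

Power = Φ(z_β) = Φ(1.366) ≈ 0.914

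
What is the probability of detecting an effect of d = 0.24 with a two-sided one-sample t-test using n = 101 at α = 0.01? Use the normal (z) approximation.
Power ≈ 0.43

Power calculation (one-sample t-test, normal approximation):
z_β = d · √n - z_{α/2}
z_β = 0.24 · √101 - 2.576
z_β = 0.24 · 10.050 - 2.576
z_β = -0.164

Power = Φ(z_β) = Φ(-0.164) ≈ 0.435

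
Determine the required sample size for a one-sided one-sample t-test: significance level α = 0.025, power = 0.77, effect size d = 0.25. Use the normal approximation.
n = 117

Sample size formula (one-sample t-test, normal approximation):
n = ((z_α + z_β) / d)²

z_α = 1.960 (for α = 0.025, one-sided)
z_β = 0.739 (for power = 0.77)
d = 0.25

n = ((1.960 + 0.739) / 0.25)²
n = (10.796)²
n ≈ 116.55
Round up to the next whole number: n = 117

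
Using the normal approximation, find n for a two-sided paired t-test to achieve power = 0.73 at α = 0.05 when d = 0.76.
n = 12 pairs

Sample size formula (paired t-test, normal approximation):
n = ((z_{α/2} + z_β) / d)²

z_{α/2} = 1.960 (for α = 0.05, two-sided)
z_β = 0.613 (for power = 0.73)
d = 0.76

n = ((1.960 + 0.613) / 0.76)²
n = (3.386)²
n ≈ 11.46
Round up to the next whole number: n = 12 pairs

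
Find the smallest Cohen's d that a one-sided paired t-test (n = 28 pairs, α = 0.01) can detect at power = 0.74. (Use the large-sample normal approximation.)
d ≈ 0.56

Minimum detectable effect (paired t-test, normal approximation):
d = (z_α + z_β) / √n
d = (2.326 + 0.643) / √28
d = 2.970 / 5.292
d ≈ 0.56

By Cohen's convention (0.2 small / 0.5 medium / 0.8 large): medium effect.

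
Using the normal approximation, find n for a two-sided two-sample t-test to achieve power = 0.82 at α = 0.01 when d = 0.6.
n = 68 per group

Sample size formula (two-sample t-test, normal approximation):
n = 2 · ((z_{α/2} + z_β) / d)²

z_{α/2} = 2.576 (for α = 0.01, two-sided)
z_β = 0.915 (for power = 0.82)
d = 0.6

n = 2 · ((2.576 + 0.915) / 0.6)²
n = 2 · (5.818)²
n ≈ 67.70
Round up to the next whole number: n = 68 per group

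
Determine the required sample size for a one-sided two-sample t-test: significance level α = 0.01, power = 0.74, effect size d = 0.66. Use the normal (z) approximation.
n = 41 per group

Sample size formula (two-sample t-test, normal approximation):
n = 2 · ((z_α + z_β) / d)²

z_α = 2.326 (for α = 0.01, one-sided)
z_β = 0.643 (for power = 0.74)
d = 0.66

n = 2 · ((2.326 + 0.643) / 0.66)²
n = 2 · (4.498)²
n ≈ 40.46
Round up to the next whole number: n = 41 per group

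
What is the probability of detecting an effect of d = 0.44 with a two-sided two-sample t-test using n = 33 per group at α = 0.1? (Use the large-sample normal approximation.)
Power ≈ 0.56

Power calculation (two-sample t-test, normal approximation):
z_β = d · √(n/2) - z_{α/2}
z_β = 0.44 · √(33/2) - 1.645
z_β = 0.44 · 4.062 - 1.645
z_β = 0.142

Power = Φ(z_β) = Φ(0.142) ≈ 0.557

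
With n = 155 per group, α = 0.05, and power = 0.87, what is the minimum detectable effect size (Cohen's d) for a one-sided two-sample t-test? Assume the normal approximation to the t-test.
d ≈ 0.31

Minimum detectable effect (two-sample t-test, normal approximation):
d = (z_α + z_β) / √(n/2)
d = (1.645 + 1.126) / √(155/2)
d = 2.771 / 8.803
d ≈ 0.31

By Cohen's convention (0.2 small / 0.5 medium / 0.8 large): small effect.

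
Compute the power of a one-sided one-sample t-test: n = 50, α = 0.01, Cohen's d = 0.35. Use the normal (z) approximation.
Power ≈ 0.56

Power calculation (one-sample t-test, normal approximation):
z_β = d · √n - z_α
z_β = 0.35 · √50 - 2.326
z_β = 0.35 · 7.071 - 2.326
z_β = 0.149

Power = Φ(z_β) = Φ(0.149) ≈ 0.559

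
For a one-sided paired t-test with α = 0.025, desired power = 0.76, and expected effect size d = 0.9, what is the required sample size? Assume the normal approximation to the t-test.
n = 9 pairs

Sample size formula (paired t-test, normal approximation):
n = ((z_α + z_β) / d)²

z_α = 1.960 (for α = 0.025, one-sided)
z_β = 0.706 (for power = 0.76)
d = 0.9

n = ((1.960 + 0.706) / 0.9)²
n = (2.962)²
n ≈ 8.77
Round up to the next whole number: n = 9 pairs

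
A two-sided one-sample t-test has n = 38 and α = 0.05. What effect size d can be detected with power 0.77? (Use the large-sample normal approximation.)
d ≈ 0.44

Minimum detectable effect (one-sample t-test, normal approximation):
d = (z_{α/2} + z_β) / √n
d = (1.960 + 0.739) / √38
d = 2.699 / 6.164
d ≈ 0.44

By Cohen's convention (0.2 small / 0.5 medium / 0.8 large): small effect.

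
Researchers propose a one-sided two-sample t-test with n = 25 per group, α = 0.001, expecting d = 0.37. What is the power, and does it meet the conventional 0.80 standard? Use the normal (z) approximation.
Power ≈ 0.04; the study is underpowered (power < 0.80)

Power calculation (two-sample t-test, normal approximation):
z_β = d · √(n/2) - z_α
z_β = 0.37 · √(25/2) - 3.090
z_β = 0.37 · 3.536 - 3.090
z_β = -1.782

Power = Φ(z_β) = Φ(-1.782) ≈ 0.037

Effect size d = 0.37 is small by Cohen's convention (0.2/0.5/0.8).

Threshold: power ≥ 0.80 is conventionally adequate.
Power ≈ 0.04 → the study is underpowered (power < 0.80).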